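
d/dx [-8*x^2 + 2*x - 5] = 2 - 16*x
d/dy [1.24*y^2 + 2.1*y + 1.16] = 2.48*y + 2.1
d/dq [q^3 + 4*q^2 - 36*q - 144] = 3*q^2 + 8*q - 36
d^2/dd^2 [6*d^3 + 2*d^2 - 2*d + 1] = 36*d + 4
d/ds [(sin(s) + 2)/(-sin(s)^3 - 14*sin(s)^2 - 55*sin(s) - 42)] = 2*(sin(s)^3 + 10*sin(s)^2 + 28*sin(s) + 34)*cos(s)/(sin(s)^3 + 14*sin(s)^2 + 55*sin(s) + 42)^2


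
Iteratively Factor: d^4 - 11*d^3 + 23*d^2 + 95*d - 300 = (d + 3)*(d^3 - 14*d^2 + 65*d - 100) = (d - 5)*(d + 3)*(d^2 - 9*d + 20) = (d - 5)^2*(d + 3)*(d - 4)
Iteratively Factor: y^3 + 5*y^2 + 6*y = (y)*(y^2 + 5*y + 6) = y*(y + 3)*(y + 2)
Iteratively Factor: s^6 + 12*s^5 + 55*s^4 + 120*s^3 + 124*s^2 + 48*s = (s + 1)*(s^5 + 11*s^4 + 44*s^3 + 76*s^2 + 48*s) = (s + 1)*(s + 2)*(s^4 + 9*s^3 + 26*s^2 + 24*s) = (s + 1)*(s + 2)*(s + 4)*(s^3 + 5*s^2 + 6*s) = (s + 1)*(s + 2)^2*(s + 4)*(s^2 + 3*s) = s*(s + 1)*(s + 2)^2*(s + 4)*(s + 3)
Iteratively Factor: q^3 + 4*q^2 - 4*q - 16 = (q - 2)*(q^2 + 6*q + 8) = (q - 2)*(q + 2)*(q + 4)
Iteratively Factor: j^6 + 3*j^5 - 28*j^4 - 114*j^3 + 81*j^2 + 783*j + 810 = (j + 3)*(j^5 - 28*j^3 - 30*j^2 + 171*j + 270) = (j + 3)^2*(j^4 - 3*j^3 - 19*j^2 + 27*j + 90) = (j + 2)*(j + 3)^2*(j^3 - 5*j^2 - 9*j + 45) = (j + 2)*(j + 3)^3*(j^2 - 8*j + 15) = (j - 5)*(j + 2)*(j + 3)^3*(j - 3)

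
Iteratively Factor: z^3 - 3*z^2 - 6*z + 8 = (z + 2)*(z^2 - 5*z + 4) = (z - 4)*(z + 2)*(z - 1)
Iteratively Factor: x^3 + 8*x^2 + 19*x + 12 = (x + 1)*(x^2 + 7*x + 12) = (x + 1)*(x + 3)*(x + 4)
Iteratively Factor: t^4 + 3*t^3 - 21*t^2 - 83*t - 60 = (t + 1)*(t^3 + 2*t^2 - 23*t - 60) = (t + 1)*(t + 4)*(t^2 - 2*t - 15) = (t + 1)*(t + 3)*(t + 4)*(t - 5)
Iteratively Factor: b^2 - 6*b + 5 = (b - 5)*(b - 1)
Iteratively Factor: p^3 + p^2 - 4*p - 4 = (p + 1)*(p^2 - 4) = (p - 2)*(p + 1)*(p + 2)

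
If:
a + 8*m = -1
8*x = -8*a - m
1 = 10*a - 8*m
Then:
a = 0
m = -1/8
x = 1/64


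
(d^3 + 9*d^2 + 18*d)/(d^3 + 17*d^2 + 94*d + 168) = d*(d + 3)/(d^2 + 11*d + 28)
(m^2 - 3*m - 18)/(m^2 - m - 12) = (m - 6)/(m - 4)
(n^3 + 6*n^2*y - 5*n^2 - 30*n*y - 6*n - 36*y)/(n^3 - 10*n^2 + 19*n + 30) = (n + 6*y)/(n - 5)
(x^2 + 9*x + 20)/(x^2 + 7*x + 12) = (x + 5)/(x + 3)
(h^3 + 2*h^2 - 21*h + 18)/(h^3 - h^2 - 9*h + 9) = (h + 6)/(h + 3)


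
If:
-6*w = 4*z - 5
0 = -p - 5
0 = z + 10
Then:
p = -5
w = 15/2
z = -10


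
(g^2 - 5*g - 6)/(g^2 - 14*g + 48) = (g + 1)/(g - 8)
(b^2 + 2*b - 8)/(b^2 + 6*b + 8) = (b - 2)/(b + 2)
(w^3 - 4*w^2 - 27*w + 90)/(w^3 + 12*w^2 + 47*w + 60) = (w^2 - 9*w + 18)/(w^2 + 7*w + 12)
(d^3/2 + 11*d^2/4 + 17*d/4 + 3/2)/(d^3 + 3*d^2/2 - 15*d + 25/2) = (2*d^3 + 11*d^2 + 17*d + 6)/(2*(2*d^3 + 3*d^2 - 30*d + 25))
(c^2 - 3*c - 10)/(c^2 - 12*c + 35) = (c + 2)/(c - 7)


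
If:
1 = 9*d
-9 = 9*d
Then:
No Solution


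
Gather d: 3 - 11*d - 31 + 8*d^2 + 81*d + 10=8*d^2 + 70*d - 18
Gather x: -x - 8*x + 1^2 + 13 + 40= 54 - 9*x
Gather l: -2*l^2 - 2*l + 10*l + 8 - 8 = -2*l^2 + 8*l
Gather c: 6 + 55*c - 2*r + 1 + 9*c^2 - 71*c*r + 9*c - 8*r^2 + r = 9*c^2 + c*(64 - 71*r) - 8*r^2 - r + 7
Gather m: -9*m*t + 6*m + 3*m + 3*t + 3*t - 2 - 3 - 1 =m*(9 - 9*t) + 6*t - 6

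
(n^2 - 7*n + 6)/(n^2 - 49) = (n^2 - 7*n + 6)/(n^2 - 49)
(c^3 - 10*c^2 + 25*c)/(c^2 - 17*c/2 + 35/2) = 2*c*(c - 5)/(2*c - 7)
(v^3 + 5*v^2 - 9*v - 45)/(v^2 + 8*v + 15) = v - 3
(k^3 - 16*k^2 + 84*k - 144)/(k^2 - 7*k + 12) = (k^2 - 12*k + 36)/(k - 3)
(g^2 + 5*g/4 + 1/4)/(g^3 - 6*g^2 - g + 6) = (g + 1/4)/(g^2 - 7*g + 6)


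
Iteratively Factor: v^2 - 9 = (v - 3)*(v + 3)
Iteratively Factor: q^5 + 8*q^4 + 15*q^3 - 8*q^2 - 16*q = (q)*(q^4 + 8*q^3 + 15*q^2 - 8*q - 16) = q*(q - 1)*(q^3 + 9*q^2 + 24*q + 16) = q*(q - 1)*(q + 4)*(q^2 + 5*q + 4) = q*(q - 1)*(q + 4)^2*(q + 1)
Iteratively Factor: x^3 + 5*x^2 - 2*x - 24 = (x + 4)*(x^2 + x - 6) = (x + 3)*(x + 4)*(x - 2)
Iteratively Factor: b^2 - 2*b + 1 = (b - 1)*(b - 1)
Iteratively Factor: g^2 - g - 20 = (g - 5)*(g + 4)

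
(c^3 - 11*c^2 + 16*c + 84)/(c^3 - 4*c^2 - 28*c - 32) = (c^2 - 13*c + 42)/(c^2 - 6*c - 16)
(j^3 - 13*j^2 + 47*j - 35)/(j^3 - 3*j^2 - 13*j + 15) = (j - 7)/(j + 3)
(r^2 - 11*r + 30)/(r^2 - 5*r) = (r - 6)/r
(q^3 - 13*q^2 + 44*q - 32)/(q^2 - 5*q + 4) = q - 8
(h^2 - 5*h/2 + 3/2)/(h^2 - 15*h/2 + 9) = (h - 1)/(h - 6)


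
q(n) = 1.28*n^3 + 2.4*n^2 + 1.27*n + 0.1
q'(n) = 3.84*n^2 + 4.8*n + 1.27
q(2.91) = 55.66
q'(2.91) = 47.76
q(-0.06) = 0.03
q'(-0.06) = 1.00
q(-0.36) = -0.11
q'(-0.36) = 0.04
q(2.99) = 59.57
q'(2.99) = 49.95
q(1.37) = 9.64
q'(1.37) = 15.05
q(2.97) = 58.58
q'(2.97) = 49.40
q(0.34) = 0.86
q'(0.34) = 3.35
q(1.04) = 5.46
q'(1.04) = 10.42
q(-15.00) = -3798.95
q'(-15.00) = 793.27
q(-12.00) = -1881.38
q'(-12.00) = 496.63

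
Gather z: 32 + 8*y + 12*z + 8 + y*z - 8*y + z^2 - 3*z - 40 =z^2 + z*(y + 9)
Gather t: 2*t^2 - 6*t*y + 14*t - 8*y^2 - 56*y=2*t^2 + t*(14 - 6*y) - 8*y^2 - 56*y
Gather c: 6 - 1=5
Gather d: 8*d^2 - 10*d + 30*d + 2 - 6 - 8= 8*d^2 + 20*d - 12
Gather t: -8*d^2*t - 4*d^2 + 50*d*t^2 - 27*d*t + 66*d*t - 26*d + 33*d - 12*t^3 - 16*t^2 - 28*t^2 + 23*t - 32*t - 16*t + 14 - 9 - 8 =-4*d^2 + 7*d - 12*t^3 + t^2*(50*d - 44) + t*(-8*d^2 + 39*d - 25) - 3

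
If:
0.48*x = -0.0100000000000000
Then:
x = -0.02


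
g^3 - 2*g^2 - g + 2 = (g - 2)*(g - 1)*(g + 1)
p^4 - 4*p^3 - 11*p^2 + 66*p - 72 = (p - 3)^2*(p - 2)*(p + 4)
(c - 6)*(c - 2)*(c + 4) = c^3 - 4*c^2 - 20*c + 48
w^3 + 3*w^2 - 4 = (w - 1)*(w + 2)^2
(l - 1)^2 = l^2 - 2*l + 1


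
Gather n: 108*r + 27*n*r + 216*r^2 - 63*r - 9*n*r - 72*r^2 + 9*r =18*n*r + 144*r^2 + 54*r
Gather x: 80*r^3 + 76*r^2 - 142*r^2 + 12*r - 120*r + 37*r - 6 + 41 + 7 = 80*r^3 - 66*r^2 - 71*r + 42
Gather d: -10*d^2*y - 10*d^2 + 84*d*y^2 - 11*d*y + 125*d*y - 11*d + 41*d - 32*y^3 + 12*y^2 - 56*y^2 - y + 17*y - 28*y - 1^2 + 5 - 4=d^2*(-10*y - 10) + d*(84*y^2 + 114*y + 30) - 32*y^3 - 44*y^2 - 12*y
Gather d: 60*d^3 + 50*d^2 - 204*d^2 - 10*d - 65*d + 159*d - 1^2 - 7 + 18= 60*d^3 - 154*d^2 + 84*d + 10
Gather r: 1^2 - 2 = -1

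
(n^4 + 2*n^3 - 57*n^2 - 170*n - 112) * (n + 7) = n^5 + 9*n^4 - 43*n^3 - 569*n^2 - 1302*n - 784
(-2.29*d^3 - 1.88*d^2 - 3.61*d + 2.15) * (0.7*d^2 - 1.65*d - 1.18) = -1.603*d^5 + 2.4625*d^4 + 3.2772*d^3 + 9.6799*d^2 + 0.712299999999999*d - 2.537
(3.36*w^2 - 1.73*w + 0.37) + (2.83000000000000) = 3.36*w^2 - 1.73*w + 3.2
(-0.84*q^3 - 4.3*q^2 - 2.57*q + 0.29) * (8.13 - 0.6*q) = 0.504*q^4 - 4.2492*q^3 - 33.417*q^2 - 21.0681*q + 2.3577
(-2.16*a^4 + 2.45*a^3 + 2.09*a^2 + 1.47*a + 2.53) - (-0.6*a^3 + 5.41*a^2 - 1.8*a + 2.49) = -2.16*a^4 + 3.05*a^3 - 3.32*a^2 + 3.27*a + 0.0399999999999996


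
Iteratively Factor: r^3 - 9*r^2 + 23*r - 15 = (r - 5)*(r^2 - 4*r + 3) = (r - 5)*(r - 1)*(r - 3)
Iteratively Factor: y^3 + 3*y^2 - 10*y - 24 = (y - 3)*(y^2 + 6*y + 8) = (y - 3)*(y + 4)*(y + 2)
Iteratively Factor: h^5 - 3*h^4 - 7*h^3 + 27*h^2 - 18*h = (h - 3)*(h^4 - 7*h^2 + 6*h) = (h - 3)*(h - 2)*(h^3 + 2*h^2 - 3*h) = (h - 3)*(h - 2)*(h + 3)*(h^2 - h) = h*(h - 3)*(h - 2)*(h + 3)*(h - 1)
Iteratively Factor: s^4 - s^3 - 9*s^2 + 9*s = (s - 1)*(s^3 - 9*s) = (s - 1)*(s + 3)*(s^2 - 3*s) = (s - 3)*(s - 1)*(s + 3)*(s)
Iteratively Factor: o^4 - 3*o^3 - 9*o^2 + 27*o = (o - 3)*(o^3 - 9*o) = o*(o - 3)*(o^2 - 9) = o*(o - 3)^2*(o + 3)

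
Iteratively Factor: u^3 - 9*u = (u)*(u^2 - 9) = u*(u + 3)*(u - 3)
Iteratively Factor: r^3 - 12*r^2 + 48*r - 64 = (r - 4)*(r^2 - 8*r + 16) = (r - 4)^2*(r - 4)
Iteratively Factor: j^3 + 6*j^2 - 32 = (j + 4)*(j^2 + 2*j - 8) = (j + 4)^2*(j - 2)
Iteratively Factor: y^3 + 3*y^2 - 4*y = (y - 1)*(y^2 + 4*y) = y*(y - 1)*(y + 4)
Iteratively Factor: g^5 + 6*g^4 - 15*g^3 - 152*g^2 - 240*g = (g)*(g^4 + 6*g^3 - 15*g^2 - 152*g - 240) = g*(g + 3)*(g^3 + 3*g^2 - 24*g - 80) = g*(g + 3)*(g + 4)*(g^2 - g - 20) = g*(g - 5)*(g + 3)*(g + 4)*(g + 4)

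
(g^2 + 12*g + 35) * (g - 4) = g^3 + 8*g^2 - 13*g - 140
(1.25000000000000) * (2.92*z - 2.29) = 3.65*z - 2.8625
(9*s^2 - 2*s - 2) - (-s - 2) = 9*s^2 - s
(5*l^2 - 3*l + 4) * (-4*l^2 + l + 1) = -20*l^4 + 17*l^3 - 14*l^2 + l + 4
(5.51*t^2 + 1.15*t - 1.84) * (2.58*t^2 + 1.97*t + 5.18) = 14.2158*t^4 + 13.8217*t^3 + 26.0601*t^2 + 2.3322*t - 9.5312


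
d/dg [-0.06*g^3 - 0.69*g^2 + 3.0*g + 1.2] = -0.18*g^2 - 1.38*g + 3.0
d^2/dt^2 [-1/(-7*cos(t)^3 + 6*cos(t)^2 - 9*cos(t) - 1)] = 3*((19*cos(t) - 16*cos(2*t) + 21*cos(3*t))*(7*cos(t)^3 - 6*cos(t)^2 + 9*cos(t) + 1)/4 + 6*(7*cos(t)^2 - 4*cos(t) + 3)^2*sin(t)^2)/(7*cos(t)^3 - 6*cos(t)^2 + 9*cos(t) + 1)^3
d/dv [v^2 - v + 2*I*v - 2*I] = 2*v - 1 + 2*I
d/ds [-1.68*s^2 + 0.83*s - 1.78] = 0.83 - 3.36*s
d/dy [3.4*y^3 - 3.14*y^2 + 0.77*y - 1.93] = 10.2*y^2 - 6.28*y + 0.77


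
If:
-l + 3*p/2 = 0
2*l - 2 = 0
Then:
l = 1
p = 2/3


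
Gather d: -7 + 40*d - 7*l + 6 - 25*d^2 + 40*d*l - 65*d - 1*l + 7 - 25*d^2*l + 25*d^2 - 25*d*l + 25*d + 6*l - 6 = -25*d^2*l + 15*d*l - 2*l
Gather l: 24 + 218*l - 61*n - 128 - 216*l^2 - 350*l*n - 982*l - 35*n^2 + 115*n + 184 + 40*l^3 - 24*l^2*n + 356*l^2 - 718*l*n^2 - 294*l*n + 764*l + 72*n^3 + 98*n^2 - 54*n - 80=40*l^3 + l^2*(140 - 24*n) + l*(-718*n^2 - 644*n) + 72*n^3 + 63*n^2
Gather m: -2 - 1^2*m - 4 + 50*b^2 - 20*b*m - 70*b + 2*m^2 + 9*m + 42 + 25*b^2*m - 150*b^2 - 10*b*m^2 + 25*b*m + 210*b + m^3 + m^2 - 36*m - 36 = -100*b^2 + 140*b + m^3 + m^2*(3 - 10*b) + m*(25*b^2 + 5*b - 28)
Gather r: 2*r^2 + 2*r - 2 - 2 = 2*r^2 + 2*r - 4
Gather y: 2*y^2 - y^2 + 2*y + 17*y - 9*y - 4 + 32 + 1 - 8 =y^2 + 10*y + 21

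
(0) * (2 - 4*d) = 0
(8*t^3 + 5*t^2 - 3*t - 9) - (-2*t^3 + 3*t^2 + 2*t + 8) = 10*t^3 + 2*t^2 - 5*t - 17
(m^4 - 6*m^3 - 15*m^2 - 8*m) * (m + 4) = m^5 - 2*m^4 - 39*m^3 - 68*m^2 - 32*m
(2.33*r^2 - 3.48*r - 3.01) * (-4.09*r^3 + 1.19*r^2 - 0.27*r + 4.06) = -9.5297*r^5 + 17.0059*r^4 + 7.5406*r^3 + 6.8175*r^2 - 13.3161*r - 12.2206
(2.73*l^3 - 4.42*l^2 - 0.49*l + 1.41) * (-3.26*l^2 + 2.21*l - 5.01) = -8.8998*l^5 + 20.4425*l^4 - 21.8481*l^3 + 16.4647*l^2 + 5.571*l - 7.0641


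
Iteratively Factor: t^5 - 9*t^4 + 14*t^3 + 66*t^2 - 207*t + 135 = (t - 3)*(t^4 - 6*t^3 - 4*t^2 + 54*t - 45) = (t - 3)*(t - 1)*(t^3 - 5*t^2 - 9*t + 45) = (t - 3)*(t - 1)*(t + 3)*(t^2 - 8*t + 15) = (t - 5)*(t - 3)*(t - 1)*(t + 3)*(t - 3)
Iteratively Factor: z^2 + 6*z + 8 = (z + 4)*(z + 2)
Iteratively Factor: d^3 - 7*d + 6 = (d - 2)*(d^2 + 2*d - 3) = (d - 2)*(d - 1)*(d + 3)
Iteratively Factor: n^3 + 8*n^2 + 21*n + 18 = (n + 3)*(n^2 + 5*n + 6) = (n + 2)*(n + 3)*(n + 3)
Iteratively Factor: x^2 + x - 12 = (x - 3)*(x + 4)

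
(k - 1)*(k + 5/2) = k^2 + 3*k/2 - 5/2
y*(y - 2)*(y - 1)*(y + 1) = y^4 - 2*y^3 - y^2 + 2*y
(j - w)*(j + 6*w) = j^2 + 5*j*w - 6*w^2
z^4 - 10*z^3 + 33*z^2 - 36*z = z*(z - 4)*(z - 3)^2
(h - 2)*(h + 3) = h^2 + h - 6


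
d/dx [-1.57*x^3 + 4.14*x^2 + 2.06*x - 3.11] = -4.71*x^2 + 8.28*x + 2.06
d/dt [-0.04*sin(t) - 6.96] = -0.04*cos(t)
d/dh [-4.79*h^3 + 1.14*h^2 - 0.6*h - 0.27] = -14.37*h^2 + 2.28*h - 0.6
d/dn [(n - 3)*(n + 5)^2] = (n + 5)*(3*n - 1)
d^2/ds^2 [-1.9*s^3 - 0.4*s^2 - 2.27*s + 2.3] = -11.4*s - 0.8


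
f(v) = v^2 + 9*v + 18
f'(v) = 2*v + 9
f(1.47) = 33.39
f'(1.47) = 11.94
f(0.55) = 23.25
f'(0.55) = 10.10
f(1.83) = 37.82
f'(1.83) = 12.66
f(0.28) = 20.60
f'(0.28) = 9.56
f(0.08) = 18.73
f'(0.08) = 9.16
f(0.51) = 22.85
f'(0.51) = 10.02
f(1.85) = 38.07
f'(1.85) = 12.70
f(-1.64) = 5.93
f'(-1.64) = 5.72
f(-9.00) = 18.00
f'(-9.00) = -9.00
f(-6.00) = 0.00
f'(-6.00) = -3.00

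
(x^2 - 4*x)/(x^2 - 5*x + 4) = x/(x - 1)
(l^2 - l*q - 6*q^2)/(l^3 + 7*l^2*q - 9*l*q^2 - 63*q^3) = (l + 2*q)/(l^2 + 10*l*q + 21*q^2)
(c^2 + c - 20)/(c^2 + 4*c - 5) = (c - 4)/(c - 1)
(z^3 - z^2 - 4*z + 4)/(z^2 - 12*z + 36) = (z^3 - z^2 - 4*z + 4)/(z^2 - 12*z + 36)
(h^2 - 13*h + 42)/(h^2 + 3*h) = (h^2 - 13*h + 42)/(h*(h + 3))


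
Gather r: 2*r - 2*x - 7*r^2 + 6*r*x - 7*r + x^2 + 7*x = -7*r^2 + r*(6*x - 5) + x^2 + 5*x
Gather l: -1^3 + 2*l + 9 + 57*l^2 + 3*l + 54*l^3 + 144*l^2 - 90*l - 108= 54*l^3 + 201*l^2 - 85*l - 100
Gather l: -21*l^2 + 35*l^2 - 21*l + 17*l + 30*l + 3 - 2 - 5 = 14*l^2 + 26*l - 4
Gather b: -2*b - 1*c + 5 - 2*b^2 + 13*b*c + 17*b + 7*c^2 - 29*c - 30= -2*b^2 + b*(13*c + 15) + 7*c^2 - 30*c - 25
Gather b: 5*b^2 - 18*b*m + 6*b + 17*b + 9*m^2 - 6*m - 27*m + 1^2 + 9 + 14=5*b^2 + b*(23 - 18*m) + 9*m^2 - 33*m + 24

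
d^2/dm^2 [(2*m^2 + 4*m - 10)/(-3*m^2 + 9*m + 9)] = 4*(-5*m^3 + 6*m^2 - 63*m + 69)/(3*(m^6 - 9*m^5 + 18*m^4 + 27*m^3 - 54*m^2 - 81*m - 27))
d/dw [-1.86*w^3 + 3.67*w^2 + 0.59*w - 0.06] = -5.58*w^2 + 7.34*w + 0.59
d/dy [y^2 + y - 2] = 2*y + 1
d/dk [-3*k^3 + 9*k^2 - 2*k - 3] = -9*k^2 + 18*k - 2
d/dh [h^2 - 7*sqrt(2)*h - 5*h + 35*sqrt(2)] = 2*h - 7*sqrt(2) - 5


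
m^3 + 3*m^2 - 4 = (m - 1)*(m + 2)^2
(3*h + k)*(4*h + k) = 12*h^2 + 7*h*k + k^2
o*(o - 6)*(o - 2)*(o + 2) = o^4 - 6*o^3 - 4*o^2 + 24*o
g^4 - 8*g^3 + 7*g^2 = g^2*(g - 7)*(g - 1)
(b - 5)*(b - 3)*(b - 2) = b^3 - 10*b^2 + 31*b - 30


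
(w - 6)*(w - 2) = w^2 - 8*w + 12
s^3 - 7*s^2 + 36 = (s - 6)*(s - 3)*(s + 2)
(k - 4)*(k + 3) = k^2 - k - 12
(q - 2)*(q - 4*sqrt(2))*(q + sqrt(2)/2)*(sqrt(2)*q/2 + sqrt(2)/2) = sqrt(2)*q^4/2 - 7*q^3/2 - sqrt(2)*q^3/2 - 3*sqrt(2)*q^2 + 7*q^2/2 + 2*sqrt(2)*q + 7*q + 4*sqrt(2)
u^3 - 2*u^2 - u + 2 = (u - 2)*(u - 1)*(u + 1)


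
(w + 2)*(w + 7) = w^2 + 9*w + 14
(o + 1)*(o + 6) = o^2 + 7*o + 6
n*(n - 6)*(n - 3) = n^3 - 9*n^2 + 18*n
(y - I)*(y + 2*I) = y^2 + I*y + 2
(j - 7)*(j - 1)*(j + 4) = j^3 - 4*j^2 - 25*j + 28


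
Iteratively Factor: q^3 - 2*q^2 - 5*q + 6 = (q + 2)*(q^2 - 4*q + 3) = (q - 3)*(q + 2)*(q - 1)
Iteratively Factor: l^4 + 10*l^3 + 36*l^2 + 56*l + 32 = (l + 2)*(l^3 + 8*l^2 + 20*l + 16) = (l + 2)*(l + 4)*(l^2 + 4*l + 4) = (l + 2)^2*(l + 4)*(l + 2)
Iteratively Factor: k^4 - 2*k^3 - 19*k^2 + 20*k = (k - 5)*(k^3 + 3*k^2 - 4*k) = k*(k - 5)*(k^2 + 3*k - 4) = k*(k - 5)*(k + 4)*(k - 1)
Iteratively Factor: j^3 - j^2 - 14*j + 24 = (j - 3)*(j^2 + 2*j - 8) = (j - 3)*(j - 2)*(j + 4)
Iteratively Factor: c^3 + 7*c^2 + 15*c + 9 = (c + 1)*(c^2 + 6*c + 9) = (c + 1)*(c + 3)*(c + 3)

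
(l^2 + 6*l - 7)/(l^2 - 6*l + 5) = (l + 7)/(l - 5)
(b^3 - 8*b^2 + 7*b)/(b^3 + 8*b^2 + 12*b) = (b^2 - 8*b + 7)/(b^2 + 8*b + 12)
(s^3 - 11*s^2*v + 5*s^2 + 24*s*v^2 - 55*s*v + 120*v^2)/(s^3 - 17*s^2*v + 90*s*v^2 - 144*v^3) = (s + 5)/(s - 6*v)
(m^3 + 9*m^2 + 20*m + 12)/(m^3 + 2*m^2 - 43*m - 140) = (m^3 + 9*m^2 + 20*m + 12)/(m^3 + 2*m^2 - 43*m - 140)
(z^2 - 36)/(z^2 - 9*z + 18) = (z + 6)/(z - 3)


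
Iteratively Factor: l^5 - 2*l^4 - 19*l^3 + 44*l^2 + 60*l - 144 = (l + 4)*(l^4 - 6*l^3 + 5*l^2 + 24*l - 36) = (l - 2)*(l + 4)*(l^3 - 4*l^2 - 3*l + 18) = (l - 2)*(l + 2)*(l + 4)*(l^2 - 6*l + 9) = (l - 3)*(l - 2)*(l + 2)*(l + 4)*(l - 3)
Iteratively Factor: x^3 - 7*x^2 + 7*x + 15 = (x + 1)*(x^2 - 8*x + 15) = (x - 5)*(x + 1)*(x - 3)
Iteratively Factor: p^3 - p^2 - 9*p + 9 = (p + 3)*(p^2 - 4*p + 3) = (p - 3)*(p + 3)*(p - 1)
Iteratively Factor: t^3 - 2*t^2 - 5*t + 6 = (t - 1)*(t^2 - t - 6) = (t - 1)*(t + 2)*(t - 3)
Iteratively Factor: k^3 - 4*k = (k)*(k^2 - 4) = k*(k + 2)*(k - 2)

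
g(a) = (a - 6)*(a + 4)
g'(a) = 2*a - 2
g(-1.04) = -20.84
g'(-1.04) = -4.08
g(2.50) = -22.75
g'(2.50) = 3.00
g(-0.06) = -23.88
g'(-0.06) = -2.12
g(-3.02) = -8.84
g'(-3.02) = -8.04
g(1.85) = -24.28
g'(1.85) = 1.70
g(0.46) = -24.71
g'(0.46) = -1.08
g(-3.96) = -0.40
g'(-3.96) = -9.92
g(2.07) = -23.86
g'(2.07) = 2.14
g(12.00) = 96.00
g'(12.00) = 22.00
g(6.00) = 0.00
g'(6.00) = 10.00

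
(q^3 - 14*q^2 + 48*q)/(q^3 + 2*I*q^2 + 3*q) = (q^2 - 14*q + 48)/(q^2 + 2*I*q + 3)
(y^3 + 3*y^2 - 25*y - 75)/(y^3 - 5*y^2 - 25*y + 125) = (y + 3)/(y - 5)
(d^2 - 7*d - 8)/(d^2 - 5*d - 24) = (d + 1)/(d + 3)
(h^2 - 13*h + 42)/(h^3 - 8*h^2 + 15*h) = (h^2 - 13*h + 42)/(h*(h^2 - 8*h + 15))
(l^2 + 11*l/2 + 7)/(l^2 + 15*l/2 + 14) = (l + 2)/(l + 4)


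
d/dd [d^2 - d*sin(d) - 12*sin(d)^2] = -d*cos(d) + 2*d - sin(d) - 12*sin(2*d)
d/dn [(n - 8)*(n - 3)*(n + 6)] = 3*n^2 - 10*n - 42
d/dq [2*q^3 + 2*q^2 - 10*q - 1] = 6*q^2 + 4*q - 10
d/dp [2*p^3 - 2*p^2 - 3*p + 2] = 6*p^2 - 4*p - 3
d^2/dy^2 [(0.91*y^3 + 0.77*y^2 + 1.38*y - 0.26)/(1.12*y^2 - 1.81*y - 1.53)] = (4.44089209850063e-15*y^4 + 15.665286*y^3 + 21.080346*y^2 + 30.132354*y - 6.632926)/(1.404928*y^6 - 6.811392*y^5 + 5.25*y^4 + 12.679955*y^3 - 7.171875*y^2 - 12.711087*y - 3.581577)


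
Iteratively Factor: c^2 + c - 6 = (c + 3)*(c - 2)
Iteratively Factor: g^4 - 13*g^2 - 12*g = (g - 4)*(g^3 + 4*g^2 + 3*g) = g*(g - 4)*(g^2 + 4*g + 3) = g*(g - 4)*(g + 1)*(g + 3)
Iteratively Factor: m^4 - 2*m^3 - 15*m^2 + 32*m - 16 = (m + 4)*(m^3 - 6*m^2 + 9*m - 4) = (m - 4)*(m + 4)*(m^2 - 2*m + 1) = (m - 4)*(m - 1)*(m + 4)*(m - 1)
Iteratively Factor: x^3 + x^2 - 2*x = (x + 2)*(x^2 - x) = x*(x + 2)*(x - 1)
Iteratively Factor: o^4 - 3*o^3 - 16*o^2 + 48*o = (o - 4)*(o^3 + o^2 - 12*o) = (o - 4)*(o + 4)*(o^2 - 3*o) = (o - 4)*(o - 3)*(o + 4)*(o)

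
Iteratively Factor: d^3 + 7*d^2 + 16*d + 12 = (d + 2)*(d^2 + 5*d + 6) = (d + 2)^2*(d + 3)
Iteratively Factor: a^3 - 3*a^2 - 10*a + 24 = (a - 2)*(a^2 - a - 12) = (a - 4)*(a - 2)*(a + 3)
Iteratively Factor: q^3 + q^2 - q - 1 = (q - 1)*(q^2 + 2*q + 1) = (q - 1)*(q + 1)*(q + 1)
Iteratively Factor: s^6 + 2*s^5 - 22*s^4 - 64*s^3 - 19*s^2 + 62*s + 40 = (s - 5)*(s^5 + 7*s^4 + 13*s^3 + s^2 - 14*s - 8) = (s - 5)*(s + 4)*(s^4 + 3*s^3 + s^2 - 3*s - 2) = (s - 5)*(s + 1)*(s + 4)*(s^3 + 2*s^2 - s - 2) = (s - 5)*(s + 1)*(s + 2)*(s + 4)*(s^2 - 1) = (s - 5)*(s + 1)^2*(s + 2)*(s + 4)*(s - 1)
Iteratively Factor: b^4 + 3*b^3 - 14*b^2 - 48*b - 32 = (b - 4)*(b^3 + 7*b^2 + 14*b + 8) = (b - 4)*(b + 4)*(b^2 + 3*b + 2) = (b - 4)*(b + 1)*(b + 4)*(b + 2)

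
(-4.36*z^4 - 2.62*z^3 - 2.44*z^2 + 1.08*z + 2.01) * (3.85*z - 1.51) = -16.786*z^5 - 3.5034*z^4 - 5.4378*z^3 + 7.8424*z^2 + 6.1077*z - 3.0351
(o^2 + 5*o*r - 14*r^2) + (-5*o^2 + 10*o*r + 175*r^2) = -4*o^2 + 15*o*r + 161*r^2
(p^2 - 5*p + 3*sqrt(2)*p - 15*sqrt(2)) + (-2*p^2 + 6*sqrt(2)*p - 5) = -p^2 - 5*p + 9*sqrt(2)*p - 15*sqrt(2) - 5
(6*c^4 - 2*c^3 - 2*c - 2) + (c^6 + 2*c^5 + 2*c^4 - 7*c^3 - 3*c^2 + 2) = c^6 + 2*c^5 + 8*c^4 - 9*c^3 - 3*c^2 - 2*c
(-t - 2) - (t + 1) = -2*t - 3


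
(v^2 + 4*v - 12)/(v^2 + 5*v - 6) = (v - 2)/(v - 1)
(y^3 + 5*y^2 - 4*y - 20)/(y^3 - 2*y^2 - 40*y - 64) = (y^2 + 3*y - 10)/(y^2 - 4*y - 32)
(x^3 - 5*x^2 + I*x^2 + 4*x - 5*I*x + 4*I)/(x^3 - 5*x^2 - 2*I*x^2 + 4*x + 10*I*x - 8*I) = (x + I)/(x - 2*I)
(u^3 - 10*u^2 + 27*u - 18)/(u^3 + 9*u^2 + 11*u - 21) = (u^2 - 9*u + 18)/(u^2 + 10*u + 21)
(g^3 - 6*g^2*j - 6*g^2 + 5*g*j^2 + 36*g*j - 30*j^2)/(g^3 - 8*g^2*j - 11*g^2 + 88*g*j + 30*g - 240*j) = (g^2 - 6*g*j + 5*j^2)/(g^2 - 8*g*j - 5*g + 40*j)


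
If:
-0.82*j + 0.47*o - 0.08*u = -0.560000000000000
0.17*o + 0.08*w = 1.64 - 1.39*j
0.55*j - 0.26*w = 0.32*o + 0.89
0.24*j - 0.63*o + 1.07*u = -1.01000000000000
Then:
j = 1.19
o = 0.76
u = -0.76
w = -1.83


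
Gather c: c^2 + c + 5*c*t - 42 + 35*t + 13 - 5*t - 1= c^2 + c*(5*t + 1) + 30*t - 30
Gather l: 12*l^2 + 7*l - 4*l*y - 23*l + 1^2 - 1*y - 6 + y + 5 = 12*l^2 + l*(-4*y - 16)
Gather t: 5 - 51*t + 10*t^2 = 10*t^2 - 51*t + 5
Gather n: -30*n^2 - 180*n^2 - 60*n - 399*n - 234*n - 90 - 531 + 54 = -210*n^2 - 693*n - 567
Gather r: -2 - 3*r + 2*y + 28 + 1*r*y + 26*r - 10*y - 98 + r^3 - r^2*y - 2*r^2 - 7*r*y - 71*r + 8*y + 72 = r^3 + r^2*(-y - 2) + r*(-6*y - 48)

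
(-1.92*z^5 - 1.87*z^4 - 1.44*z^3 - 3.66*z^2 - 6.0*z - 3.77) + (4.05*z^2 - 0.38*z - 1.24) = -1.92*z^5 - 1.87*z^4 - 1.44*z^3 + 0.39*z^2 - 6.38*z - 5.01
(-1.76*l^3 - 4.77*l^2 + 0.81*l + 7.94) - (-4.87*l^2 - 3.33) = -1.76*l^3 + 0.100000000000001*l^2 + 0.81*l + 11.27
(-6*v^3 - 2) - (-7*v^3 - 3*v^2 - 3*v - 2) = v^3 + 3*v^2 + 3*v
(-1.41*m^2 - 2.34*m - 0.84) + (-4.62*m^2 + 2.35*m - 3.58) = -6.03*m^2 + 0.0100000000000002*m - 4.42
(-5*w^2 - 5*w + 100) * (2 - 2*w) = 10*w^3 - 210*w + 200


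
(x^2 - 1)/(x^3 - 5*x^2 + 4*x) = (x + 1)/(x*(x - 4))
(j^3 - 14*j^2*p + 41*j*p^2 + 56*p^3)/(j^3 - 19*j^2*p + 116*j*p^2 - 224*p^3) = (-j - p)/(-j + 4*p)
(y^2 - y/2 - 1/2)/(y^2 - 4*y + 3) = (y + 1/2)/(y - 3)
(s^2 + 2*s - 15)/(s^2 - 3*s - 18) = (-s^2 - 2*s + 15)/(-s^2 + 3*s + 18)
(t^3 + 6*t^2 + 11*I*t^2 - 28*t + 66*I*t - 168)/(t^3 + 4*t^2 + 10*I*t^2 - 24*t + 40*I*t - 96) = (t^2 + t*(6 + 7*I) + 42*I)/(t^2 + t*(4 + 6*I) + 24*I)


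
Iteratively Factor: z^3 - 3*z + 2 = (z - 1)*(z^2 + z - 2) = (z - 1)^2*(z + 2)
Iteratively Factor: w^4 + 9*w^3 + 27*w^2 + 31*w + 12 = (w + 4)*(w^3 + 5*w^2 + 7*w + 3) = (w + 1)*(w + 4)*(w^2 + 4*w + 3) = (w + 1)*(w + 3)*(w + 4)*(w + 1)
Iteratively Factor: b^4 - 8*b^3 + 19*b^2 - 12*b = (b)*(b^3 - 8*b^2 + 19*b - 12) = b*(b - 1)*(b^2 - 7*b + 12) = b*(b - 3)*(b - 1)*(b - 4)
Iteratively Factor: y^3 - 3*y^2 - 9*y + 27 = (y - 3)*(y^2 - 9) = (y - 3)*(y + 3)*(y - 3)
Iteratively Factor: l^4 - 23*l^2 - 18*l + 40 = (l + 4)*(l^3 - 4*l^2 - 7*l + 10) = (l + 2)*(l + 4)*(l^2 - 6*l + 5) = (l - 5)*(l + 2)*(l + 4)*(l - 1)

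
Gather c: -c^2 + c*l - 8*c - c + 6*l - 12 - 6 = -c^2 + c*(l - 9) + 6*l - 18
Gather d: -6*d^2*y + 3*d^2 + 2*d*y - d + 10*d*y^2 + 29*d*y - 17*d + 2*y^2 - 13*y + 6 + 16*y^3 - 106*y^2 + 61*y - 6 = d^2*(3 - 6*y) + d*(10*y^2 + 31*y - 18) + 16*y^3 - 104*y^2 + 48*y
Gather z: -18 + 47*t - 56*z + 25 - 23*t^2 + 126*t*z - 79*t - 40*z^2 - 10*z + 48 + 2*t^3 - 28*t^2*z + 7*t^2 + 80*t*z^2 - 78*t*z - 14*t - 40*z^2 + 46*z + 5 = 2*t^3 - 16*t^2 - 46*t + z^2*(80*t - 80) + z*(-28*t^2 + 48*t - 20) + 60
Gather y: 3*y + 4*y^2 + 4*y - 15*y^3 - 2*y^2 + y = -15*y^3 + 2*y^2 + 8*y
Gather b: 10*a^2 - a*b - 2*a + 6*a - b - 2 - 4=10*a^2 + 4*a + b*(-a - 1) - 6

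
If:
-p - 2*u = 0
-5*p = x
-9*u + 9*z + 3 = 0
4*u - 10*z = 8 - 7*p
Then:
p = 7/15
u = -7/30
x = -7/3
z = -17/30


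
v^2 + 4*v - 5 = (v - 1)*(v + 5)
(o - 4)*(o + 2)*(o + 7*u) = o^3 + 7*o^2*u - 2*o^2 - 14*o*u - 8*o - 56*u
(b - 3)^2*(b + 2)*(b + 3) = b^4 - b^3 - 15*b^2 + 9*b + 54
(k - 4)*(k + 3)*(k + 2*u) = k^3 + 2*k^2*u - k^2 - 2*k*u - 12*k - 24*u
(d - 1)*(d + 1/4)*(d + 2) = d^3 + 5*d^2/4 - 7*d/4 - 1/2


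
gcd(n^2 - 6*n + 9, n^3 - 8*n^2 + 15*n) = n - 3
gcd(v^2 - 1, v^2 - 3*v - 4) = v + 1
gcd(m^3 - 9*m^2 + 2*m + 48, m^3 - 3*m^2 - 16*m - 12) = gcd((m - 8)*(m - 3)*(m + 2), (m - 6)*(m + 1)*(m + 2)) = m + 2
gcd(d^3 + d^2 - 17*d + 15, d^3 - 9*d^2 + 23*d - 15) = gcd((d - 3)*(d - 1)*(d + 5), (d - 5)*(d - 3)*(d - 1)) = d^2 - 4*d + 3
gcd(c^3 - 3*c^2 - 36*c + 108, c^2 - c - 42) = c + 6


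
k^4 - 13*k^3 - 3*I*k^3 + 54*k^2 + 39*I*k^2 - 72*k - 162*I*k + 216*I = (k - 6)*(k - 4)*(k - 3)*(k - 3*I)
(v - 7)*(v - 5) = v^2 - 12*v + 35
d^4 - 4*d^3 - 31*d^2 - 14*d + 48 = (d - 8)*(d - 1)*(d + 2)*(d + 3)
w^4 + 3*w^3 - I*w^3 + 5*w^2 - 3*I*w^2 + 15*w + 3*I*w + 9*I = (w + 3)*(w - 3*I)*(w + I)^2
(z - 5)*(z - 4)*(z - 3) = z^3 - 12*z^2 + 47*z - 60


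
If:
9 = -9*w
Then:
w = -1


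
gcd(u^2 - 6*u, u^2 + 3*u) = u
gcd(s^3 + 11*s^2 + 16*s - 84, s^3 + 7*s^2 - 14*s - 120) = s + 6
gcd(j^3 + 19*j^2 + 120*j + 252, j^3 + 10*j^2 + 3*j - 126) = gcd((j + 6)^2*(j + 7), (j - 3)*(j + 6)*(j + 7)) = j^2 + 13*j + 42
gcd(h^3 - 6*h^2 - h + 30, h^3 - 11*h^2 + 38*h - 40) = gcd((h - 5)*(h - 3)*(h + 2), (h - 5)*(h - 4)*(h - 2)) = h - 5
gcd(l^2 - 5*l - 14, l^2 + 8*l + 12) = l + 2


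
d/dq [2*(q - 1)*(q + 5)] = 4*q + 8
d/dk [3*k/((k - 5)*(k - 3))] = 3*(15 - k^2)/(k^4 - 16*k^3 + 94*k^2 - 240*k + 225)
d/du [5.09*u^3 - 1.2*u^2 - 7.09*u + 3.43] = 15.27*u^2 - 2.4*u - 7.09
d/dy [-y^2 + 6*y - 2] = 6 - 2*y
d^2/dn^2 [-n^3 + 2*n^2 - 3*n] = 4 - 6*n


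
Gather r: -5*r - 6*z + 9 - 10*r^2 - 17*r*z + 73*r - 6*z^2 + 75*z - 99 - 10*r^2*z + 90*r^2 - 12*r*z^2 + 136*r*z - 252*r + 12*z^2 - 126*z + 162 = r^2*(80 - 10*z) + r*(-12*z^2 + 119*z - 184) + 6*z^2 - 57*z + 72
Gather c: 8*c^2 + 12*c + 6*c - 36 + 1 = 8*c^2 + 18*c - 35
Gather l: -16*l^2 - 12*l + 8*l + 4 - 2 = -16*l^2 - 4*l + 2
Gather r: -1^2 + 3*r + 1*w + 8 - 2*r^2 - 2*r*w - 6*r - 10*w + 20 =-2*r^2 + r*(-2*w - 3) - 9*w + 27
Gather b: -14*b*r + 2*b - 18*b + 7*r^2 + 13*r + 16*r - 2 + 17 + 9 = b*(-14*r - 16) + 7*r^2 + 29*r + 24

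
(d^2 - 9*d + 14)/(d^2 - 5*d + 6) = (d - 7)/(d - 3)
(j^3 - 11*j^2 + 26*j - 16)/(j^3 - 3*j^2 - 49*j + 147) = (j^3 - 11*j^2 + 26*j - 16)/(j^3 - 3*j^2 - 49*j + 147)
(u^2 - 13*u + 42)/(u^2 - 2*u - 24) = (u - 7)/(u + 4)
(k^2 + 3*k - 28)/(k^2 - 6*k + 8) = (k + 7)/(k - 2)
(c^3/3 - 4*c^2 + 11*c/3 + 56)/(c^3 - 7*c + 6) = (c^2 - 15*c + 56)/(3*(c^2 - 3*c + 2))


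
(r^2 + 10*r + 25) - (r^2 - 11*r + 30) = 21*r - 5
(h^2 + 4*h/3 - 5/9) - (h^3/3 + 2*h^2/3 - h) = -h^3/3 + h^2/3 + 7*h/3 - 5/9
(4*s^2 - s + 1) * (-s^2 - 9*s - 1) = -4*s^4 - 35*s^3 + 4*s^2 - 8*s - 1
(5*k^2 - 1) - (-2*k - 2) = 5*k^2 + 2*k + 1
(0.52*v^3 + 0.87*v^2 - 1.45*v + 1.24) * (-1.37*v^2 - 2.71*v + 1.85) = -0.7124*v^5 - 2.6011*v^4 + 0.5908*v^3 + 3.8402*v^2 - 6.0429*v + 2.294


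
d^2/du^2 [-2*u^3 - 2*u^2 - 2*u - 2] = -12*u - 4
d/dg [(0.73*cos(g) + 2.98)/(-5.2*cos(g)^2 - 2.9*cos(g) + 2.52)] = (3.796*sin(g)^2 - 30.992*cos(g) - 14.2776)*sin(g)/(5.2*cos(g)^2 + 2.9*cos(g) - 2.52)^2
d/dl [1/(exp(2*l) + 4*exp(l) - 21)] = 2*(-exp(l) - 2)*exp(l)/(exp(2*l) + 4*exp(l) - 21)^2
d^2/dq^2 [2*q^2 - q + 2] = 4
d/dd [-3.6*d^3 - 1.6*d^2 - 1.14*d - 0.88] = -10.8*d^2 - 3.2*d - 1.14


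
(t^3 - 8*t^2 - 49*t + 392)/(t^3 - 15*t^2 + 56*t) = (t + 7)/t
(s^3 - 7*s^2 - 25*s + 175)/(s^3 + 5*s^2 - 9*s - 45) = (s^2 - 12*s + 35)/(s^2 - 9)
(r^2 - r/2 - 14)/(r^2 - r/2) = (2*r^2 - r - 28)/(r*(2*r - 1))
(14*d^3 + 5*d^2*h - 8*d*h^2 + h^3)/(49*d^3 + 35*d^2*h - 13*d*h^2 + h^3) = (2*d - h)/(7*d - h)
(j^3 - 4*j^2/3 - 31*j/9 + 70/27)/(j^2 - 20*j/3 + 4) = (9*j^2 - 6*j - 35)/(9*(j - 6))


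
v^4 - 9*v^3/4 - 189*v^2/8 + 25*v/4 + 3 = (v - 6)*(v - 1/2)*(v + 1/4)*(v + 4)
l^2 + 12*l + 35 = (l + 5)*(l + 7)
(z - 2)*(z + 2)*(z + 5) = z^3 + 5*z^2 - 4*z - 20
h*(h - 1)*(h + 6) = h^3 + 5*h^2 - 6*h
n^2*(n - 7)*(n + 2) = n^4 - 5*n^3 - 14*n^2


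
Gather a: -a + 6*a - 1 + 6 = 5*a + 5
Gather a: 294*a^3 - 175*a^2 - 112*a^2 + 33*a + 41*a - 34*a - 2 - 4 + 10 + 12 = 294*a^3 - 287*a^2 + 40*a + 16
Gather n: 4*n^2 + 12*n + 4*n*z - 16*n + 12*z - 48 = 4*n^2 + n*(4*z - 4) + 12*z - 48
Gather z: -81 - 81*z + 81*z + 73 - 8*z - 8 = -8*z - 16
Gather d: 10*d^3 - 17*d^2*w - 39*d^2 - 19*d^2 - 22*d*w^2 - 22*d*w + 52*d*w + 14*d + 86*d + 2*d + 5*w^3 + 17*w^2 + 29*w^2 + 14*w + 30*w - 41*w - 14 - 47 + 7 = 10*d^3 + d^2*(-17*w - 58) + d*(-22*w^2 + 30*w + 102) + 5*w^3 + 46*w^2 + 3*w - 54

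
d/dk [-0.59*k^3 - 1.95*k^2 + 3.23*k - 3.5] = -1.77*k^2 - 3.9*k + 3.23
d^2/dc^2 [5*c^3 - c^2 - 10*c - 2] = 30*c - 2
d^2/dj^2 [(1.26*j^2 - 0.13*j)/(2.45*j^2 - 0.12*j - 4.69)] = (7.105427357601e-15*j^4 - 0.81977*j^3 + 86.86818*j^2 - 8.96259*j + 55.5765)/(14.706125*j^6 - 2.1609*j^5 - 84.349335*j^4 + 8.271432*j^3 + 161.468727*j^2 - 7.918596*j - 103.161709)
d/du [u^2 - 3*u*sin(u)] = -3*u*cos(u) + 2*u - 3*sin(u)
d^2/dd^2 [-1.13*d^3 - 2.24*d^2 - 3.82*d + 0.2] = -6.78*d - 4.48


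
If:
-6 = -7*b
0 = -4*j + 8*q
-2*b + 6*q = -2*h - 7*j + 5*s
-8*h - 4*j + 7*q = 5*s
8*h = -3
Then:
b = 6/7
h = -3/8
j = 51/98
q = 51/196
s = 537/980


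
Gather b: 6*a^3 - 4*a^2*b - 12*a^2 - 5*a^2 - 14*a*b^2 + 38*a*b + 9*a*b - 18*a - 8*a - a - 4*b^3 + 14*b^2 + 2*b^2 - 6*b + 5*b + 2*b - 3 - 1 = 6*a^3 - 17*a^2 - 27*a - 4*b^3 + b^2*(16 - 14*a) + b*(-4*a^2 + 47*a + 1) - 4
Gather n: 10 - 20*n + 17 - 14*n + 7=34 - 34*n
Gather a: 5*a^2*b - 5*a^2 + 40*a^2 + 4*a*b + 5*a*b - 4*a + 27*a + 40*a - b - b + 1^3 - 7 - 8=a^2*(5*b + 35) + a*(9*b + 63) - 2*b - 14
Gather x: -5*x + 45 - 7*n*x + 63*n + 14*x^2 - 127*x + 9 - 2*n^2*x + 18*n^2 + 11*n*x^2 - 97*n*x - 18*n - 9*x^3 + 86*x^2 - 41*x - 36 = 18*n^2 + 45*n - 9*x^3 + x^2*(11*n + 100) + x*(-2*n^2 - 104*n - 173) + 18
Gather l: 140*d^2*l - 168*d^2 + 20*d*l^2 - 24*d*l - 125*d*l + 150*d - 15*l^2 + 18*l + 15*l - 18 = -168*d^2 + 150*d + l^2*(20*d - 15) + l*(140*d^2 - 149*d + 33) - 18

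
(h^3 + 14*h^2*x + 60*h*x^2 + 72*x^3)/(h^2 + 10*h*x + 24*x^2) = (h^2 + 8*h*x + 12*x^2)/(h + 4*x)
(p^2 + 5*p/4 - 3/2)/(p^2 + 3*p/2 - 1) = (4*p - 3)/(2*(2*p - 1))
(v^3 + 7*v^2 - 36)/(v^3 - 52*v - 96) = (v^2 + v - 6)/(v^2 - 6*v - 16)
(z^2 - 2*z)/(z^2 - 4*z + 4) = z/(z - 2)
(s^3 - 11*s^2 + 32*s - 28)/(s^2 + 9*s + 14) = (s^3 - 11*s^2 + 32*s - 28)/(s^2 + 9*s + 14)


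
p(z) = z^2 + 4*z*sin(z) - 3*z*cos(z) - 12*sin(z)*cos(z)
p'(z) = 3*z*sin(z) + 4*z*cos(z) + 2*z + 12*sin(z)^2 + 4*sin(z) - 12*cos(z)^2 - 3*cos(z)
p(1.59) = 9.21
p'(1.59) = 23.88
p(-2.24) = 2.04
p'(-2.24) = 7.84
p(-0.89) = 11.11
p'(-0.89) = -4.45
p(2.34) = 23.08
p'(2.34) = 8.56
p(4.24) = 3.80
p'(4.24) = -5.73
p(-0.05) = 0.76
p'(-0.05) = -15.43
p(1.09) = -1.38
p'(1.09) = 16.12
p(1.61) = 9.69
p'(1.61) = 23.87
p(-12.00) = 143.19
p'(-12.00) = -89.30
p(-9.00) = 66.73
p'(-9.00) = 19.09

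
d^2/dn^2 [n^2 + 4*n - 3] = 2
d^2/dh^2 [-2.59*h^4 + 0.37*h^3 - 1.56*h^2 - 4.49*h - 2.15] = -31.08*h^2 + 2.22*h - 3.12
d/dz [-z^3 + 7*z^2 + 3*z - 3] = -3*z^2 + 14*z + 3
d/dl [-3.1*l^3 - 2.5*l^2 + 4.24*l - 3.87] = -9.3*l^2 - 5.0*l + 4.24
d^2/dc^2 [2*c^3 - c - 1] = 12*c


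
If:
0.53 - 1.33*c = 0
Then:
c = 0.40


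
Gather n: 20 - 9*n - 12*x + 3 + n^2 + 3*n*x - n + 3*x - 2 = n^2 + n*(3*x - 10) - 9*x + 21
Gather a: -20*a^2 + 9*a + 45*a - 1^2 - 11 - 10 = -20*a^2 + 54*a - 22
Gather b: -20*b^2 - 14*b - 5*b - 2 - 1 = -20*b^2 - 19*b - 3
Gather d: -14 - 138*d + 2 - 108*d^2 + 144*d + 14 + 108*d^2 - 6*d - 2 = 0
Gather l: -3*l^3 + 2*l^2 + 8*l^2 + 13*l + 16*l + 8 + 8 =-3*l^3 + 10*l^2 + 29*l + 16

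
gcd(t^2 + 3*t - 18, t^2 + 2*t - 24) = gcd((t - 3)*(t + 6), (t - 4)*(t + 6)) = t + 6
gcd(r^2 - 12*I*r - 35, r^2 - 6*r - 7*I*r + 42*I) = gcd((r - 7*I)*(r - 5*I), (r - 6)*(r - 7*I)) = r - 7*I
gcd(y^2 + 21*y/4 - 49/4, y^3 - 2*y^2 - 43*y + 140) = y + 7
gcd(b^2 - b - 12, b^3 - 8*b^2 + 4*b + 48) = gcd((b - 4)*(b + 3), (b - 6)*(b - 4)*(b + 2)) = b - 4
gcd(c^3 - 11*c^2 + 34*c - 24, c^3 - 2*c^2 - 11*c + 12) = c^2 - 5*c + 4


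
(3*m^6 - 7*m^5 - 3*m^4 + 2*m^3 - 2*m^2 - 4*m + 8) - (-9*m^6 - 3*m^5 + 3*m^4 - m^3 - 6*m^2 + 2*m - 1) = 12*m^6 - 4*m^5 - 6*m^4 + 3*m^3 + 4*m^2 - 6*m + 9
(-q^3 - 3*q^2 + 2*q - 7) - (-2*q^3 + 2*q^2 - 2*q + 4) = q^3 - 5*q^2 + 4*q - 11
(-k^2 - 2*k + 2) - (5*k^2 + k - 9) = -6*k^2 - 3*k + 11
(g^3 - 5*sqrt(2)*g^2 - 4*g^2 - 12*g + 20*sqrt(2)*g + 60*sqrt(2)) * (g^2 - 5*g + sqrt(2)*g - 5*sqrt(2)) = g^5 - 9*g^4 - 4*sqrt(2)*g^4 - 2*g^3 + 36*sqrt(2)*g^3 - 32*sqrt(2)*g^2 + 150*g^2 - 240*sqrt(2)*g - 80*g - 600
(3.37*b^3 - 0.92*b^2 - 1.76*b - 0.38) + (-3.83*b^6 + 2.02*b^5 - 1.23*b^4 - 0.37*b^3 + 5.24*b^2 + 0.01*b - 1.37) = -3.83*b^6 + 2.02*b^5 - 1.23*b^4 + 3.0*b^3 + 4.32*b^2 - 1.75*b - 1.75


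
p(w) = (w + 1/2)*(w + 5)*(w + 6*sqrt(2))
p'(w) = (w + 1/2)*(w + 5) + (w + 1/2)*(w + 6*sqrt(2)) + (w + 5)*(w + 6*sqrt(2))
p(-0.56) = -2.11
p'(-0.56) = 34.45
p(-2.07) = -29.51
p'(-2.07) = 4.12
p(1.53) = 132.76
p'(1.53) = 98.99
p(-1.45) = -23.73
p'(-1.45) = 14.92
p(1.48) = 127.86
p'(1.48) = 97.14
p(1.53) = 132.76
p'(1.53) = 98.99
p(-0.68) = -6.07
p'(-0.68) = 31.54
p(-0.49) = 0.36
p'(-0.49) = 36.18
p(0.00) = 21.21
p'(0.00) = 49.17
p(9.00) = 2325.54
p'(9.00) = 543.90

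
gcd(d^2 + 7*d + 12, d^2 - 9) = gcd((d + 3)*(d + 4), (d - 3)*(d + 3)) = d + 3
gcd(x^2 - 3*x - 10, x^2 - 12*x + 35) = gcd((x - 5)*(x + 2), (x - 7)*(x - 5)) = x - 5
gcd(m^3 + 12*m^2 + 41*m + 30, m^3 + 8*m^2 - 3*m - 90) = m^2 + 11*m + 30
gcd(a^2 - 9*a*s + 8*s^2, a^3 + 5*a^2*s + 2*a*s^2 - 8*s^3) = -a + s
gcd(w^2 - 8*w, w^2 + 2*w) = w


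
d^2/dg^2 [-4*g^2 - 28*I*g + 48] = -8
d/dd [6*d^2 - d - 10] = 12*d - 1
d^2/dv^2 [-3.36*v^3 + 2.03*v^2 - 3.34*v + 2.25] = 4.06 - 20.16*v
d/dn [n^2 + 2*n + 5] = 2*n + 2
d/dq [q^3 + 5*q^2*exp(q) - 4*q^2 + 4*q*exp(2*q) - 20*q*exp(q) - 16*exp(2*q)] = 5*q^2*exp(q) + 3*q^2 + 8*q*exp(2*q) - 10*q*exp(q) - 8*q - 28*exp(2*q) - 20*exp(q)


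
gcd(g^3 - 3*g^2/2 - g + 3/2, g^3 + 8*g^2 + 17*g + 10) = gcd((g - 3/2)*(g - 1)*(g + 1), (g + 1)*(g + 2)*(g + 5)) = g + 1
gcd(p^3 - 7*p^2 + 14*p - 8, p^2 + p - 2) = p - 1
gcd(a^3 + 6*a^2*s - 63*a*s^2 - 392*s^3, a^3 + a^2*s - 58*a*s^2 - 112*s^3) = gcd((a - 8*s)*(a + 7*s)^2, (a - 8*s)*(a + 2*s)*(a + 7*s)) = -a^2 + a*s + 56*s^2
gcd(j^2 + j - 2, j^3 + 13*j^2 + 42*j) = 1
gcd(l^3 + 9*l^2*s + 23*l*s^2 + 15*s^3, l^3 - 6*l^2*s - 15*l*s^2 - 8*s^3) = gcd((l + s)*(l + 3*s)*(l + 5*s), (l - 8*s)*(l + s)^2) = l + s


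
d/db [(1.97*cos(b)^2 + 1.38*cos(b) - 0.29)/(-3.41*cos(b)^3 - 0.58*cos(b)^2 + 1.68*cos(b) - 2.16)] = (-6.7177*cos(b)^4 - 9.4116*cos(b)^3 - 1.1433*cos(b)^2 + 8.8468*cos(b) + 2.4936)*sin(b)/(11.6281*cos(b)^6 + 3.9556*cos(b)^5 - 11.1212*cos(b)^4 + 12.7824*cos(b)^3 + 5.328*cos(b)^2 - 7.2576*cos(b) + 4.6656)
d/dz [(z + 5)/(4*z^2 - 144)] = (z^2 - 2*z*(z + 5) - 36)/(4*(z^2 - 36)^2)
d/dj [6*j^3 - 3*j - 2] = 18*j^2 - 3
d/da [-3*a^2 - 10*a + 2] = -6*a - 10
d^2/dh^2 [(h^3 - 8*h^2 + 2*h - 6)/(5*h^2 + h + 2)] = 6*(27*h^3 - 68*h^2 - 46*h + 6)/(125*h^6 + 75*h^5 + 165*h^4 + 61*h^3 + 66*h^2 + 12*h + 8)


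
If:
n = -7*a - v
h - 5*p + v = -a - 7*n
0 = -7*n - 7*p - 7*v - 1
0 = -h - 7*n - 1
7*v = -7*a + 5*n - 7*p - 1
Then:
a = -24/3493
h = -485/499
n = -2/499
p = -667/3493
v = 26/499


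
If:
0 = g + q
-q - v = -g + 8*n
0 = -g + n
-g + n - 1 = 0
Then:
No Solution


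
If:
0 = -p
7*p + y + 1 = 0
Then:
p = 0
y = -1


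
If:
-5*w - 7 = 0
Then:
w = -7/5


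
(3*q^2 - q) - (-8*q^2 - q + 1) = 11*q^2 - 1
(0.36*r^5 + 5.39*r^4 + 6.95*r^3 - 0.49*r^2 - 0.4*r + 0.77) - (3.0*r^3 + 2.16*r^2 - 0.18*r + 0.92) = 0.36*r^5 + 5.39*r^4 + 3.95*r^3 - 2.65*r^2 - 0.22*r - 0.15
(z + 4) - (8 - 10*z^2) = 10*z^2 + z - 4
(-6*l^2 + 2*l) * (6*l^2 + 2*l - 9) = -36*l^4 + 58*l^2 - 18*l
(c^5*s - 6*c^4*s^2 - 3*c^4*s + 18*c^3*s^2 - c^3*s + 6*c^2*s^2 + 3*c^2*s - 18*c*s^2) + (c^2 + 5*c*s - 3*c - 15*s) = c^5*s - 6*c^4*s^2 - 3*c^4*s + 18*c^3*s^2 - c^3*s + 6*c^2*s^2 + 3*c^2*s + c^2 - 18*c*s^2 + 5*c*s - 3*c - 15*s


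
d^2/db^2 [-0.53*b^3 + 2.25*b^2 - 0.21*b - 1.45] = 4.5 - 3.18*b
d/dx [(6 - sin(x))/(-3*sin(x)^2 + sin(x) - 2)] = (-3*sin(x)^2 + 36*sin(x) - 4)*cos(x)/(3*sin(x)^2 - sin(x) + 2)^2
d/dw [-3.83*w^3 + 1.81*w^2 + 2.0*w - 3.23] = -11.49*w^2 + 3.62*w + 2.0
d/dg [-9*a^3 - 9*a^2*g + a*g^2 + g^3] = -9*a^2 + 2*a*g + 3*g^2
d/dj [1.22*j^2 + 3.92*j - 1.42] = 2.44*j + 3.92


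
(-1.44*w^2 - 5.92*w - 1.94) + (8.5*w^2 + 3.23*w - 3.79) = 7.06*w^2 - 2.69*w - 5.73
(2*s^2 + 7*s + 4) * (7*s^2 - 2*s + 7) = 14*s^4 + 45*s^3 + 28*s^2 + 41*s + 28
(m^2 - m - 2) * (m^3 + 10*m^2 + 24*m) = m^5 + 9*m^4 + 12*m^3 - 44*m^2 - 48*m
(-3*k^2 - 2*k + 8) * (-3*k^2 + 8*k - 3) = 9*k^4 - 18*k^3 - 31*k^2 + 70*k - 24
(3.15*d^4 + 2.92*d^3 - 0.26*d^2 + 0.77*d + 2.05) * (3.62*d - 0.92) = 11.403*d^5 + 7.6724*d^4 - 3.6276*d^3 + 3.0266*d^2 + 6.7126*d - 1.886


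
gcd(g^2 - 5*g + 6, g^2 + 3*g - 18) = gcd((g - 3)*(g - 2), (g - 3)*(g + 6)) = g - 3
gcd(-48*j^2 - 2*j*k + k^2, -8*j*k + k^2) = 8*j - k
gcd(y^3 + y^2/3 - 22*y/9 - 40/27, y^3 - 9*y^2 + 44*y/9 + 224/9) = y + 4/3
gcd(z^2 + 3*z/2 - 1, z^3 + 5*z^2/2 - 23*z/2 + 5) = z - 1/2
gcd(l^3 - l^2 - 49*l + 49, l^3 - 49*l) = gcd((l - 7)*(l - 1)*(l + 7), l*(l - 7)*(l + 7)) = l^2 - 49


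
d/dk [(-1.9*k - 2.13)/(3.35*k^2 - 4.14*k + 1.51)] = (6.365*k^2 + 14.271*k - 11.6872)/(11.2225*k^4 - 27.738*k^3 + 27.2566*k^2 - 12.5028*k + 2.2801)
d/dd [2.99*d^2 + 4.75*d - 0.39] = 5.98*d + 4.75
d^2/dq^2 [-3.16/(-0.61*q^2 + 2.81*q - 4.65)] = (-2.351672*q^2 + 10.833112*q + 3.16*(1.22*q - 2.81)*(2.44*q - 5.62) - 17.92668)/(0.61*q^2 - 2.81*q + 4.65)^3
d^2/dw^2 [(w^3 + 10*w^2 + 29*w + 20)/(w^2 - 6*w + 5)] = 120*(2*w^3 - 3*w^2 - 12*w + 29)/(w^6 - 18*w^5 + 123*w^4 - 396*w^3 + 615*w^2 - 450*w + 125)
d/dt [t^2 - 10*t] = 2*t - 10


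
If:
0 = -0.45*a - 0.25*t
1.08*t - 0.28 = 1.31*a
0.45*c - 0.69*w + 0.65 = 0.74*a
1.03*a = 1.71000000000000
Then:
No Solution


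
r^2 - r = r*(r - 1)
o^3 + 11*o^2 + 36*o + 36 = (o + 2)*(o + 3)*(o + 6)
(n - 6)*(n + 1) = n^2 - 5*n - 6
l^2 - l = l*(l - 1)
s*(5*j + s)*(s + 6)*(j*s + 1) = 5*j^2*s^3 + 30*j^2*s^2 + j*s^4 + 6*j*s^3 + 5*j*s^2 + 30*j*s + s^3 + 6*s^2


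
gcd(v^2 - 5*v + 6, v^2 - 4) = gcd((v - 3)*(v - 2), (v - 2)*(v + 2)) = v - 2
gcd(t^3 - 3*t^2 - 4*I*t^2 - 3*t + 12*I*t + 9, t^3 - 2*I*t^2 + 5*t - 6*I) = t^2 - 4*I*t - 3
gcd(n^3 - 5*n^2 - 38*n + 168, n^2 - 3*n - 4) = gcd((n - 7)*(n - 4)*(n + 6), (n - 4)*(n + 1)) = n - 4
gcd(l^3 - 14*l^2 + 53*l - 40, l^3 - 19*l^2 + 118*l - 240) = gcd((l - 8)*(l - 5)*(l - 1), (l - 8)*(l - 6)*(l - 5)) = l^2 - 13*l + 40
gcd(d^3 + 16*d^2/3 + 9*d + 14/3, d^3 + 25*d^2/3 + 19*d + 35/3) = d^2 + 10*d/3 + 7/3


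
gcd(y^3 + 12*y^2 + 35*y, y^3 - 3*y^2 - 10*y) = y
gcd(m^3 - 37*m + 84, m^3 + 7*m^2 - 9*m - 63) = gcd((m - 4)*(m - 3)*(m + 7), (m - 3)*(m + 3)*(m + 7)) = m^2 + 4*m - 21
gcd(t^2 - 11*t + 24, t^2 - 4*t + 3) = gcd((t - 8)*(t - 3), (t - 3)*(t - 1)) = t - 3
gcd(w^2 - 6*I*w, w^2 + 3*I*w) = w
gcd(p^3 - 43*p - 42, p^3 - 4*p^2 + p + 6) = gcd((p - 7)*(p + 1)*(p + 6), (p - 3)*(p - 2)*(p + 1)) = p + 1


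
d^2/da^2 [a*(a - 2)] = 2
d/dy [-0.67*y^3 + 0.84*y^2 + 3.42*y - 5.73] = -2.01*y^2 + 1.68*y + 3.42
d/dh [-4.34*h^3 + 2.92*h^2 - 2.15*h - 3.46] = -13.02*h^2 + 5.84*h - 2.15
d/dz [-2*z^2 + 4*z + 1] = 4 - 4*z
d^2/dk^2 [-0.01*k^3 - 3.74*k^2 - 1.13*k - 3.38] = -0.06*k - 7.48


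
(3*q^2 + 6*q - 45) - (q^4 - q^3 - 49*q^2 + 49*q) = -q^4 + q^3 + 52*q^2 - 43*q - 45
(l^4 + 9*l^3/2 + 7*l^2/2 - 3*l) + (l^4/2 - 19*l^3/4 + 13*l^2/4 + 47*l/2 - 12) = 3*l^4/2 - l^3/4 + 27*l^2/4 + 41*l/2 - 12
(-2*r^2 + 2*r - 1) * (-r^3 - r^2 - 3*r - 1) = 2*r^5 + 5*r^3 - 3*r^2 + r + 1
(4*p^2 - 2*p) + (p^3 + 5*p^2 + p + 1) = p^3 + 9*p^2 - p + 1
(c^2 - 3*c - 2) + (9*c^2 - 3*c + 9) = 10*c^2 - 6*c + 7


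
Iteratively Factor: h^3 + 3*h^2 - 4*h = (h - 1)*(h^2 + 4*h) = h*(h - 1)*(h + 4)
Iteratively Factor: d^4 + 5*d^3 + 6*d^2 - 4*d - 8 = (d + 2)*(d^3 + 3*d^2 - 4) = (d + 2)^2*(d^2 + d - 2) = (d + 2)^3*(d - 1)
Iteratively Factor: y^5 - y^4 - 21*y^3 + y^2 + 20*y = (y + 1)*(y^4 - 2*y^3 - 19*y^2 + 20*y) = (y + 1)*(y + 4)*(y^3 - 6*y^2 + 5*y) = (y - 1)*(y + 1)*(y + 4)*(y^2 - 5*y) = y*(y - 1)*(y + 1)*(y + 4)*(y - 5)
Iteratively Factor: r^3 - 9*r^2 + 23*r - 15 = (r - 1)*(r^2 - 8*r + 15) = (r - 5)*(r - 1)*(r - 3)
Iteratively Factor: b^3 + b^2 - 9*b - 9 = (b + 1)*(b^2 - 9) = (b - 3)*(b + 1)*(b + 3)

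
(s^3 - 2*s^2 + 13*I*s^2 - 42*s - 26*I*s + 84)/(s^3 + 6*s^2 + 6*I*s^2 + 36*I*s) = (s^2 + s*(-2 + 7*I) - 14*I)/(s*(s + 6))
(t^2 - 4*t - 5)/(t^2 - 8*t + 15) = (t + 1)/(t - 3)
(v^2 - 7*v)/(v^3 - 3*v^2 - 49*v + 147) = v/(v^2 + 4*v - 21)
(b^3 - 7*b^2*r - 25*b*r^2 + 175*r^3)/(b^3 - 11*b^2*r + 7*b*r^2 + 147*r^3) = (-b^2 + 25*r^2)/(-b^2 + 4*b*r + 21*r^2)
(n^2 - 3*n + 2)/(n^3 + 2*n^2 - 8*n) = (n - 1)/(n*(n + 4))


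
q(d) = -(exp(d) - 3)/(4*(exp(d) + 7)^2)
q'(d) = (exp(d) - 3)*exp(d)/(2*(exp(d) + 7)^3) - exp(d)/(4*(exp(d) + 7)^2)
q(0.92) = 0.00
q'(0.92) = -0.01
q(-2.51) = 0.01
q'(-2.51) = -0.00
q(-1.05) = 0.01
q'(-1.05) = -0.00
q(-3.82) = 0.02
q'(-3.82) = -0.00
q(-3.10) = 0.01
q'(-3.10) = -0.00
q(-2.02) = 0.01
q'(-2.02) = -0.00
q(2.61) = -0.01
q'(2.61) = 0.00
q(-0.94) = 0.01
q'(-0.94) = -0.00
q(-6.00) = 0.02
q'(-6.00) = 0.00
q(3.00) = -0.00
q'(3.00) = 0.00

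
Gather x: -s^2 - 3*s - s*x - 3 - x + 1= -s^2 - 3*s + x*(-s - 1) - 2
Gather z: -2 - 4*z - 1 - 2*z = -6*z - 3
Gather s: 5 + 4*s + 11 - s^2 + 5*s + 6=-s^2 + 9*s + 22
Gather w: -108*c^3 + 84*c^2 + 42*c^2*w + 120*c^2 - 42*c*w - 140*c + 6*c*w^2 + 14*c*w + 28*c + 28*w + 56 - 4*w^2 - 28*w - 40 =-108*c^3 + 204*c^2 - 112*c + w^2*(6*c - 4) + w*(42*c^2 - 28*c) + 16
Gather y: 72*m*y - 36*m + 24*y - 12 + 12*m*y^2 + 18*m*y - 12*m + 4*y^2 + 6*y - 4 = -48*m + y^2*(12*m + 4) + y*(90*m + 30) - 16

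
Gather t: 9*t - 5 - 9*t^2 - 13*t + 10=-9*t^2 - 4*t + 5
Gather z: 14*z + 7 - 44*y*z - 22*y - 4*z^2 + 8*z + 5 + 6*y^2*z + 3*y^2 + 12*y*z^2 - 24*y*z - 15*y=3*y^2 - 37*y + z^2*(12*y - 4) + z*(6*y^2 - 68*y + 22) + 12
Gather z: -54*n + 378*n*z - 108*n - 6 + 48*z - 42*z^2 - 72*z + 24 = -162*n - 42*z^2 + z*(378*n - 24) + 18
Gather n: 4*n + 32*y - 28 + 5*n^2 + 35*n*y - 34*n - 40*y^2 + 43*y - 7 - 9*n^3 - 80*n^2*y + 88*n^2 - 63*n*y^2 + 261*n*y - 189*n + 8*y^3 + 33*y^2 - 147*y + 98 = -9*n^3 + n^2*(93 - 80*y) + n*(-63*y^2 + 296*y - 219) + 8*y^3 - 7*y^2 - 72*y + 63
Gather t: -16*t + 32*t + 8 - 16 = 16*t - 8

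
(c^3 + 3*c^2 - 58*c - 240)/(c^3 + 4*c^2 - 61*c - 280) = (c + 6)/(c + 7)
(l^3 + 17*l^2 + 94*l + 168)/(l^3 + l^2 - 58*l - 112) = (l^2 + 10*l + 24)/(l^2 - 6*l - 16)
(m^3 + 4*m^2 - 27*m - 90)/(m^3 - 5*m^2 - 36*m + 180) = (m + 3)/(m - 6)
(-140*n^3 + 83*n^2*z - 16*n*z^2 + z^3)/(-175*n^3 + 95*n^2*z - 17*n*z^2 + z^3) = (-4*n + z)/(-5*n + z)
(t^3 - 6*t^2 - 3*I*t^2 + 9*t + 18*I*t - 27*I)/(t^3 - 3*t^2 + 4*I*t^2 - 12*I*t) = (t^2 - 3*t*(1 + I) + 9*I)/(t*(t + 4*I))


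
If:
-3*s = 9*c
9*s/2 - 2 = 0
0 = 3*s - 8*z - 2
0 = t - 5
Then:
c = -4/27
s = 4/9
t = 5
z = -1/12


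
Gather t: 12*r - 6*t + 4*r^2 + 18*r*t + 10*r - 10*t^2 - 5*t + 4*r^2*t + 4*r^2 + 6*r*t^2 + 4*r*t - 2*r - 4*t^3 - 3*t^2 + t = 8*r^2 + 20*r - 4*t^3 + t^2*(6*r - 13) + t*(4*r^2 + 22*r - 10)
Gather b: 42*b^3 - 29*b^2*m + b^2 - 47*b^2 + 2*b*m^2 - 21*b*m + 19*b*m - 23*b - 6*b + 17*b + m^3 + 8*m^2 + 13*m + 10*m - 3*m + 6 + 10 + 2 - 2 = 42*b^3 + b^2*(-29*m - 46) + b*(2*m^2 - 2*m - 12) + m^3 + 8*m^2 + 20*m + 16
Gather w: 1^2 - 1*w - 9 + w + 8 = 0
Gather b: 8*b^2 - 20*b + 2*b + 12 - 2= 8*b^2 - 18*b + 10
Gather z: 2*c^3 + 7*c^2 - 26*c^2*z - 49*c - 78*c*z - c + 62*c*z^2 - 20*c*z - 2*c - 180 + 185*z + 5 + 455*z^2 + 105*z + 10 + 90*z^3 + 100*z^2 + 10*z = 2*c^3 + 7*c^2 - 52*c + 90*z^3 + z^2*(62*c + 555) + z*(-26*c^2 - 98*c + 300) - 165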